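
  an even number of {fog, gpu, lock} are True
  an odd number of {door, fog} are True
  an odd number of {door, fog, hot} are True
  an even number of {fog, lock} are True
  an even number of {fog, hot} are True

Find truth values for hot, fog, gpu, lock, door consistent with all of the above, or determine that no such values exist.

hot = False, fog = False, gpu = False, lock = False, door = True

{fog, gpu, lock}: 0 true → even ✓
{door, fog}: 1 true → odd ✓
{door, fog, hot}: 1 true → odd ✓
{fog, lock}: 0 true → even ✓
{fog, hot}: 0 true → even ✓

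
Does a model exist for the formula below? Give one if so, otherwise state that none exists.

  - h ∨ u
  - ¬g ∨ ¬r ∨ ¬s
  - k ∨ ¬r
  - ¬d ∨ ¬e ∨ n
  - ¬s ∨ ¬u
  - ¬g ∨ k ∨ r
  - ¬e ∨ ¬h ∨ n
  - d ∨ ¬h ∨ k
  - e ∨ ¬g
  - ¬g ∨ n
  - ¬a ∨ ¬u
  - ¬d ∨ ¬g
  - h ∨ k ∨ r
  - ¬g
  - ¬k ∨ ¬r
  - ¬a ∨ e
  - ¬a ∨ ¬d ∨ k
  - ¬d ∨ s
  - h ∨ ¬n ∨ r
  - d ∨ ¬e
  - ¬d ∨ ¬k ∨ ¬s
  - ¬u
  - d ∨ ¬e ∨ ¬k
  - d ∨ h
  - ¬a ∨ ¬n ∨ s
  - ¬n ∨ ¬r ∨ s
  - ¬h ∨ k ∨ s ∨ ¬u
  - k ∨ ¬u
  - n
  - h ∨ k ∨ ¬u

s: True, u: False, h: True, a: False, g: False, k: False, e: False, d: True, r: False, n: True

Unit clause (¬g) forces g = False.
Unit clause (¬u) forces u = False.
Unit clause (n) forces n = True.
In (h ∨ u) only h is left, so h = True.
Set s = True.
Try a = True:
  (¬a ∨ e) forces e = True.
  (d ∨ ¬e) forces d = True.
  (¬a ∨ ¬d ∨ k) forces k = True.
  clause (¬d ∨ ¬k ∨ ¬s) is falsified — backtrack.
So a = False.
Set k = False.
  then (k ∨ ¬r) forces r = False.
  then (d ∨ ¬h ∨ k) forces d = True.
Set e = False.
All clauses satisfied.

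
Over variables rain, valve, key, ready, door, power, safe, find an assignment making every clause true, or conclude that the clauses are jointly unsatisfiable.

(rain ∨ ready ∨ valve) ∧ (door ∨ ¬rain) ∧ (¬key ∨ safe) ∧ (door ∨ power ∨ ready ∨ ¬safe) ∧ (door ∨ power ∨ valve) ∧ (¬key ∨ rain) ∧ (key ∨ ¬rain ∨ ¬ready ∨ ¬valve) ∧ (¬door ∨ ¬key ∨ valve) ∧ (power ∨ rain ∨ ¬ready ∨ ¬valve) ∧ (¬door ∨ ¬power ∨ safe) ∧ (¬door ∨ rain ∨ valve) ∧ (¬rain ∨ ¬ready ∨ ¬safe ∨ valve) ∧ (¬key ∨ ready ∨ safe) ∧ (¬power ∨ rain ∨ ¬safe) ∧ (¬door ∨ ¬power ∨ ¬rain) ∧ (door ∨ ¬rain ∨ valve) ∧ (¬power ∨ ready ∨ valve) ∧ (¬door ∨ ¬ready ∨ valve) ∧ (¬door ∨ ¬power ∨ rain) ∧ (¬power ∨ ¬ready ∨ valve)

rain: True; valve: True; key: True; ready: False; door: True; power: False; safe: True

Set rain = True.
  then (door ∨ ¬rain) forces door = True.
  then (¬door ∨ ¬power ∨ ¬rain) forces power = False.
Set valve = True.
Set key = True.
  then (¬key ∨ safe) forces safe = True.
Set ready = False.
All clauses satisfied.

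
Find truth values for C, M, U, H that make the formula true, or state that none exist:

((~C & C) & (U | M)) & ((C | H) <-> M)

Case C = True: the conjunct ~C is False.
Case C = False: the conjunct C is False.
Both cases fail — unsatisfiable.

No satisfying assignment exists.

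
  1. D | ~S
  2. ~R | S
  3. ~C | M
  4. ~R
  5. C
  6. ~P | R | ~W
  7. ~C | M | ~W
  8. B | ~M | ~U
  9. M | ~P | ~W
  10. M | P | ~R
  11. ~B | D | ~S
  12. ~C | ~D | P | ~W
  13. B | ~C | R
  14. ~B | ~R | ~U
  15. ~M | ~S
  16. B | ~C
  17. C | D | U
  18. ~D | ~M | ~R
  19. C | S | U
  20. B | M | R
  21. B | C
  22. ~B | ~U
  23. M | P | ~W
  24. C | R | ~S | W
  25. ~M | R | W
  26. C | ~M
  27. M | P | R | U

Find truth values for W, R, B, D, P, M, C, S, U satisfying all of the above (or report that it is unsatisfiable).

Unit clause (~R) forces R = False.
Unit clause (C) forces C = True.
In (B | ~C | R) only B is left, so B = True.
In (~B | ~U) only ~U is left, so U = False.
In (~C | M) only M is left, so M = True.
In (~M | ~S) only ~S is left, so S = False.
In (~M | R | W) only W is left, so W = True.
In (~P | R | ~W) only ~P is left, so P = False.
In (~C | ~D | P | ~W) only ~D is left, so D = False.
All clauses satisfied.

W: True, R: False, B: True, D: False, P: False, M: True, C: True, S: False, U: False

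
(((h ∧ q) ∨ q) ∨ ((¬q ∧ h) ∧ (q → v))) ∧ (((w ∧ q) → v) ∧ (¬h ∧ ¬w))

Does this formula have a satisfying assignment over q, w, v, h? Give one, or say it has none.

q = True; w = False; v = False; h = False

  ((h ∧ q) ∨ q) ∨ ((¬q ∧ h) ∧ (q → v)) = True
    (h ∧ q) ∨ q = True
      h ∧ q = False
    (¬q ∧ h) ∧ (q → v) = False
      ¬q ∧ h = False
        ¬q = False
      q → v = False
  ((w ∧ q) → v) ∧ (¬h ∧ ¬w) = True
    (w ∧ q) → v = True
      w ∧ q = False
    ¬h ∧ ¬w = True
      ¬h = True
      ¬w = True
Both conjuncts True, so the formula holds.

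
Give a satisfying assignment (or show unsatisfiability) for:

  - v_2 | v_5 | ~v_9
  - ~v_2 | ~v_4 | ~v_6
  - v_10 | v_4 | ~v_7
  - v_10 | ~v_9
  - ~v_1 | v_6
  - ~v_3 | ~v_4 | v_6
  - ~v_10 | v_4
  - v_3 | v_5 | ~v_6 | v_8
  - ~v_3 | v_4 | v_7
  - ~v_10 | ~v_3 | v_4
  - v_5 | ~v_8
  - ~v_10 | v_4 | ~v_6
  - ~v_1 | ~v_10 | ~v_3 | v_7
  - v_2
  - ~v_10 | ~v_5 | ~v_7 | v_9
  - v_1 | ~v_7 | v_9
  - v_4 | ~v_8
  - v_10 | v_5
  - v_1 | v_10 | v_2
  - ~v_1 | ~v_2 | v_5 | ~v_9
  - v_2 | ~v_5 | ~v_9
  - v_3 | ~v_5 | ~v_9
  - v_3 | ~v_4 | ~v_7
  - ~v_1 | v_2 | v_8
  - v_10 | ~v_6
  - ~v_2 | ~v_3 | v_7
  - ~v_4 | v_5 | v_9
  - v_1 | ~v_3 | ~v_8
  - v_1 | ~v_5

v_1 = False; v_2 = True; v_3 = False; v_4 = True; v_5 = False; v_6 = False; v_7 = False; v_8 = False; v_9 = True; v_10 = True

Unit clause (v_2) forces v_2 = True.
Try v_1 = True:
  (~v_1 | v_6) forces v_6 = True.
  (~v_2 | ~v_4 | ~v_6) forces v_4 = False.
  (~v_10 | v_4) forces v_10 = False.
  clause (v_10 | ~v_6) is falsified — backtrack.
So v_1 = False.
  then (v_1 | ~v_5) forces v_5 = False.
  then (v_5 | ~v_8) forces v_8 = False.
  then (v_10 | v_5) forces v_10 = True.
  then (~v_10 | v_4) forces v_4 = True.
  then (~v_4 | v_5 | v_9) forces v_9 = True.
  then (~v_2 | ~v_4 | ~v_6) forces v_6 = False.
  then (~v_3 | ~v_4 | v_6) forces v_3 = False.
  then (v_3 | ~v_4 | ~v_7) forces v_7 = False.
All clauses satisfied.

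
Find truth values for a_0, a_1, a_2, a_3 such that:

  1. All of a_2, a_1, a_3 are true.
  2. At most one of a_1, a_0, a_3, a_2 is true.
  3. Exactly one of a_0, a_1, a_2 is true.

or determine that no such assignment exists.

No satisfying assignment exists.

Case a_1 = True:
  (1) forces a_2 = True.
  Constraint (2) is violated (a_1=T, a_2=T) — contradiction.
Case a_1 = False:
  Constraint (1) is violated (a_1=F) — contradiction.
Both cases fail — unsatisfiable.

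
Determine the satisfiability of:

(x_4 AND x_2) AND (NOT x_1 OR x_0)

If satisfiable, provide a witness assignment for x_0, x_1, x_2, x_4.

x_0 = True, x_1 = True, x_2 = True, x_4 = True

  x_4 AND x_2 = True
  NOT x_1 OR x_0 = True
    NOT x_1 = False
Both conjuncts True, so the formula holds.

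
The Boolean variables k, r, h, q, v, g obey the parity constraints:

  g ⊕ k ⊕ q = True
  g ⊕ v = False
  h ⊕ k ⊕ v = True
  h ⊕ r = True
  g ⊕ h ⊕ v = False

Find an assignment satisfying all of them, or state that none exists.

k: True, r: True, h: False, q: False, v: False, g: False

g ⊕ k ⊕ q = F ⊕ T ⊕ F = True ✓
g ⊕ v = F ⊕ F = False ✓
h ⊕ k ⊕ v = F ⊕ T ⊕ F = True ✓
h ⊕ r = F ⊕ T = True ✓
g ⊕ h ⊕ v = F ⊕ F ⊕ F = False ✓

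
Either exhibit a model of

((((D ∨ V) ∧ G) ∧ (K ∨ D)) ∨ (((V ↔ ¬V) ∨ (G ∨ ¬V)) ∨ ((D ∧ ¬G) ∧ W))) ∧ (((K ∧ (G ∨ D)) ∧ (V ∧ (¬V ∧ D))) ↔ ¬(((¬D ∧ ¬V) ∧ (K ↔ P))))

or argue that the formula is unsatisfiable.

P: True; D: False; V: False; W: True; G: True; K: True

  (((D ∨ V) ∧ G) ∧ (K ∨ D)) ∨ (((V ↔ ¬V) ∨ (G ∨ ¬V)) ∨ ((D ∧ ¬G) ∧ W)) = True
    ((D ∨ V) ∧ G) ∧ (K ∨ D) = False
      (D ∨ V) ∧ G = False
        D ∨ V = False
      K ∨ D = True
    ((V ↔ ¬V) ∨ (G ∨ ¬V)) ∨ ((D ∧ ¬G) ∧ W) = True
      (V ↔ ¬V) ∨ (G ∨ ¬V) = True
        V ↔ ¬V = False
          ¬V = True
        G ∨ ¬V = True
          ¬V = True
      (D ∧ ¬G) ∧ W = False
        D ∧ ¬G = False
          ¬G = False
  ((K ∧ (G ∨ D)) ∧ (V ∧ (¬V ∧ D))) ↔ ¬(((¬D ∧ ¬V) ∧ (K ↔ P))) = True
    (K ∧ (G ∨ D)) ∧ (V ∧ (¬V ∧ D)) = False
      K ∧ (G ∨ D) = True
        G ∨ D = True
      V ∧ (¬V ∧ D) = False
        ¬V ∧ D = False
          ¬V = True
    ¬(((¬D ∧ ¬V) ∧ (K ↔ P))) = False
      (¬D ∧ ¬V) ∧ (K ↔ P) = True
        ¬D ∧ ¬V = True
          ¬D = True
          ¬V = True
        K ↔ P = True
Both conjuncts True, so the formula holds.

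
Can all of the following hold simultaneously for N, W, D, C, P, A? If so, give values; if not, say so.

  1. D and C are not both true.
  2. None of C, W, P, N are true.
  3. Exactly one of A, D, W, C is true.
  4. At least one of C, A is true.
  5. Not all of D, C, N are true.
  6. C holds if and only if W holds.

N=F, W=F, D=F, C=F, P=F, A=T

  (1) D=F, C=F — not both ✓
  (2) {C, W, P, N}: 0 true — none ✓
  (3) {A, D, W, C}: 1 true — exactly one ✓
  (4) {C, A}: 1 true — at least one ✓
  (5) {D, C, N}: 0/3 true — not all ✓
  (6) C=F, W=F — same ✓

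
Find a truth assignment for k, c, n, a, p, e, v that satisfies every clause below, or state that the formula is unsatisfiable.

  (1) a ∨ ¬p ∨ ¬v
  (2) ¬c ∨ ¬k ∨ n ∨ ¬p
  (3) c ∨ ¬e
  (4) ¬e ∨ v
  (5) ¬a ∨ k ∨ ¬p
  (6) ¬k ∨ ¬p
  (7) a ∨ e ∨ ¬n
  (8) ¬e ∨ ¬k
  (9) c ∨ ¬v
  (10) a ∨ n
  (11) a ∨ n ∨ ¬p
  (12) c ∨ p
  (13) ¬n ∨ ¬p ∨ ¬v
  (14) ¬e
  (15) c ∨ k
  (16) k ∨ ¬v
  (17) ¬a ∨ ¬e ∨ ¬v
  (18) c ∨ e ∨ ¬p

k = True, c = True, n = True, a = True, p = False, e = False, v = True

Unit clause (¬e) forces e = False.
Set k = True.
  then (¬k ∨ ¬p) forces p = False.
  then (c ∨ p) forces c = True.
Set n = True.
  then (a ∨ e ∨ ¬n) forces a = True.
Set v = True.
All clauses satisfied.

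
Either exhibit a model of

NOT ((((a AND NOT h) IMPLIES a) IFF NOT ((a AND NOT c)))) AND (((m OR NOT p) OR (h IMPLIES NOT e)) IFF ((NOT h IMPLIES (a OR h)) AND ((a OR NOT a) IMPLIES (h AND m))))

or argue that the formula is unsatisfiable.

c = False, a = True, p = False, e = True, h = True, m = True

  NOT ((((a AND NOT h) IMPLIES a) IFF NOT ((a AND NOT c)))) = True
    ((a AND NOT h) IMPLIES a) IFF NOT ((a AND NOT c)) = False
      (a AND NOT h) IMPLIES a = True
        a AND NOT h = False
          NOT h = False
      NOT ((a AND NOT c)) = False
        a AND NOT c = True
          NOT c = True
  ((m OR NOT p) OR (h IMPLIES NOT e)) IFF ((NOT h IMPLIES (a OR h)) AND ((a OR NOT a) IMPLIES (h AND m))) = True
    (m OR NOT p) OR (h IMPLIES NOT e) = True
      m OR NOT p = True
        NOT p = True
      h IMPLIES NOT e = False
        NOT e = False
    (NOT h IMPLIES (a OR h)) AND ((a OR NOT a) IMPLIES (h AND m)) = True
      NOT h IMPLIES (a OR h) = True
        NOT h = False
        a OR h = True
      (a OR NOT a) IMPLIES (h AND m) = True
        a OR NOT a = True
          NOT a = False
        h AND m = True
Both conjuncts True, so the formula holds.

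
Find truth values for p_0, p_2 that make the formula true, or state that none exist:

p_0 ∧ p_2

p_0 = True, p_2 = True

Both conjuncts True, so the formula holds.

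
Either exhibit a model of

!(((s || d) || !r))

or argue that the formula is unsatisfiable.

s=F; r=T; d=F

  !(((s || d) || !r)) = True
    (s || d) || !r = False
      s || d = False
      !r = False
The formula evaluates to True.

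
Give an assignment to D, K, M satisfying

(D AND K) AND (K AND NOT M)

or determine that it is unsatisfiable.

D = True, K = True, M = False

  D AND K = True
  K AND NOT M = True
    NOT M = True
Both conjuncts True, so the formula holds.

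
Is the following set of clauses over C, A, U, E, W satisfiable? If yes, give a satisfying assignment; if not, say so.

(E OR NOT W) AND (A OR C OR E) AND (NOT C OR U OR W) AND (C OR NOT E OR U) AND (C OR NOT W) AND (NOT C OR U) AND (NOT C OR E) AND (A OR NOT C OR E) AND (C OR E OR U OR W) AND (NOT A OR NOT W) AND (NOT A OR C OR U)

Set C = False.
  then (C OR NOT W) forces W = False.
Set A = False.
  then (A OR C OR E) forces E = True.
  then (C OR NOT E OR U) forces U = True.
All clauses satisfied.

C = False; A = False; U = True; E = True; W = False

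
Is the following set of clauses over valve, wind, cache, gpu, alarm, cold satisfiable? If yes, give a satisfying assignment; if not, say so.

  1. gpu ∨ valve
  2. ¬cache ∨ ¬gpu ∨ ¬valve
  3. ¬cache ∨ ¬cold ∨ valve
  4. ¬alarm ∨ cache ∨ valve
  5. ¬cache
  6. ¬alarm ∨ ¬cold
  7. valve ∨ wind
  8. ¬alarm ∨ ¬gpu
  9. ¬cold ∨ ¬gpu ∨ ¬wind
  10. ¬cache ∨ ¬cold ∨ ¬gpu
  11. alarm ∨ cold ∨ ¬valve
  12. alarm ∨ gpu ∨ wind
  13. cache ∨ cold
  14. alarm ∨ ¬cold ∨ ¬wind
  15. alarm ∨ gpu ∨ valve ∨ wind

valve=T, wind=F, cache=F, gpu=T, alarm=F, cold=T

Unit clause (¬cache) forces cache = False.
In (cache ∨ cold) only cold is left, so cold = True.
In (¬alarm ∨ ¬cold) only ¬alarm is left, so alarm = False.
In (alarm ∨ ¬cold ∨ ¬wind) only ¬wind is left, so wind = False.
In (valve ∨ wind) only valve is left, so valve = True.
In (alarm ∨ gpu ∨ wind) only gpu is left, so gpu = True.
All clauses satisfied.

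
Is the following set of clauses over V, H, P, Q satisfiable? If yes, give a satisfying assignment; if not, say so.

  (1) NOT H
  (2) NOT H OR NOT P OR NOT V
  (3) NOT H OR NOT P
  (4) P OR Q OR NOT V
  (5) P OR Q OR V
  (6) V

V: True, H: False, P: False, Q: True

Unit clause (NOT H) forces H = False.
Unit clause (V) forces V = True.
Set P = False.
  then (P OR Q OR NOT V) forces Q = True.
Check each clause:
  (NOT H): NOT H holds.
  (NOT H OR NOT P OR NOT V): NOT H holds.
  (NOT H OR NOT P): NOT H holds.
  (P OR Q OR NOT V): Q holds.
  (P OR Q OR V): Q holds.
  (V): V holds.
All clauses satisfied.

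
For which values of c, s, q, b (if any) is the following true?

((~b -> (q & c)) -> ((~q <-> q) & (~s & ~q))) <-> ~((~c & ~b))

c=T; s=T; q=F; b=F

  ((~b -> (q & c)) -> ((~q <-> q) & (~s & ~q))) <-> ~((~c & ~b)) = True
    (~b -> (q & c)) -> ((~q <-> q) & (~s & ~q)) = True
      ~b -> (q & c) = False
        ~b = True
        q & c = False
      (~q <-> q) & (~s & ~q) = False
        ~q <-> q = False
          ~q = True
        ~s & ~q = False
          ~s = False
          ~q = True
    ~((~c & ~b)) = True
      ~c & ~b = False
        ~c = False
        ~b = True
The formula evaluates to True.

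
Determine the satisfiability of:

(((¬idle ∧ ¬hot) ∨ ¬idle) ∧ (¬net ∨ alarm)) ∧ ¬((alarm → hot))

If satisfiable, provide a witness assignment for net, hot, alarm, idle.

net = True, hot = False, alarm = True, idle = False

  ((¬idle ∧ ¬hot) ∨ ¬idle) ∧ (¬net ∨ alarm) = True
    (¬idle ∧ ¬hot) ∨ ¬idle = True
      ¬idle ∧ ¬hot = True
        ¬idle = True
        ¬hot = True
      ¬idle = True
    ¬net ∨ alarm = True
      ¬net = False
  ¬((alarm → hot)) = True
    alarm → hot = False
Both conjuncts True, so the formula holds.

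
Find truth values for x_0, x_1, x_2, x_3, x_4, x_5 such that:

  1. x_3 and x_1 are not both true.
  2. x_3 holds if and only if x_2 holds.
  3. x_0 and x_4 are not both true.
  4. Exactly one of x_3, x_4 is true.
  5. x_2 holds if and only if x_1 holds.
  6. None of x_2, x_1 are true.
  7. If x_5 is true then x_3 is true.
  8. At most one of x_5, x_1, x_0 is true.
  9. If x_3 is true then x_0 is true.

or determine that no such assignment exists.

x_0 = False; x_1 = False; x_2 = False; x_3 = False; x_4 = True; x_5 = False

  (1) x_3=F, x_1=F — not both ✓
  (2) x_3=F, x_2=F — same ✓
  (3) x_0=F, x_4=T — not both ✓
  (4) {x_3, x_4}: 1 true — exactly one ✓
  (5) x_2=F, x_1=F — same ✓
  (6) {x_2, x_1}: 0 true — none ✓
  (7) x_5=F ⇒ x_3: vacuous ✓
  (8) {x_5, x_1, x_0}: 0 true — at most one ✓
  (9) x_3=F ⇒ x_0: vacuous ✓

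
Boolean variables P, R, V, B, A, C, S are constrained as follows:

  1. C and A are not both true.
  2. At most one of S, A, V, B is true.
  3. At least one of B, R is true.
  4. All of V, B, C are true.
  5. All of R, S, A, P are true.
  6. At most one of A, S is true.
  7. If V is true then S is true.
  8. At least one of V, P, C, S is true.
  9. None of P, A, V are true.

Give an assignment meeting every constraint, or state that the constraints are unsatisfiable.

Case P = True:
  Constraint (9) is violated (P=T) — contradiction.
Case P = False:
  Constraint (5) is violated (P=F) — contradiction.
Both cases fail — unsatisfiable.

No satisfying assignment exists.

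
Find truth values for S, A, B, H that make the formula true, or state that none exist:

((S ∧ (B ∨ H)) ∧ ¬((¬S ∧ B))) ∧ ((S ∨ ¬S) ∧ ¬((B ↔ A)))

S = True, A = True, B = False, H = True

  (S ∧ (B ∨ H)) ∧ ¬((¬S ∧ B)) = True
    S ∧ (B ∨ H) = True
      B ∨ H = True
    ¬((¬S ∧ B)) = True
      ¬S ∧ B = False
        ¬S = False
  (S ∨ ¬S) ∧ ¬((B ↔ A)) = True
    S ∨ ¬S = True
      ¬S = False
    ¬((B ↔ A)) = True
      B ↔ A = False
Both conjuncts True, so the formula holds.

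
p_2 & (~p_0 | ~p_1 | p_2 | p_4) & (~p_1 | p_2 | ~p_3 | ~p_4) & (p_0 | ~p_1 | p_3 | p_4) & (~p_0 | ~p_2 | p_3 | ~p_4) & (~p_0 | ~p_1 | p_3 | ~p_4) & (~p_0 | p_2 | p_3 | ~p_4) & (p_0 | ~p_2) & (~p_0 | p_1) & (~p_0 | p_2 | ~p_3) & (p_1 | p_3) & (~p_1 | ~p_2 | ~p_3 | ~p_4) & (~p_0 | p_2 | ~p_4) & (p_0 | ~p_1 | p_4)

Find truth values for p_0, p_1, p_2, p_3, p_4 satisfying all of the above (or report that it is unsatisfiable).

p_0=T, p_1=T, p_2=T, p_3=F, p_4=F

Unit clause (p_2) forces p_2 = True.
In (p_0 | ~p_2) only p_0 is left, so p_0 = True.
In (~p_0 | p_1) only p_1 is left, so p_1 = True.
Set p_3 = False.
  then (~p_0 | ~p_2 | p_3 | ~p_4) forces p_4 = False.
All clauses satisfied.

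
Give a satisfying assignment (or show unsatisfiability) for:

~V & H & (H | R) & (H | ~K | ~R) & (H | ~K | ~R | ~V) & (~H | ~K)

Unit clause (~V) forces V = False.
Unit clause (H) forces H = True.
In (~H | ~K) only ~K is left, so K = False.
Set R = True.
Check each clause:
  (~V): ~V holds.
  (H): H holds.
  (H | R): H holds.
  (H | ~K | ~R): H holds.
  (H | ~K | ~R | ~V): H holds.
  (~H | ~K): ~K holds.
All clauses satisfied.

R = True, K = False, H = True, V = False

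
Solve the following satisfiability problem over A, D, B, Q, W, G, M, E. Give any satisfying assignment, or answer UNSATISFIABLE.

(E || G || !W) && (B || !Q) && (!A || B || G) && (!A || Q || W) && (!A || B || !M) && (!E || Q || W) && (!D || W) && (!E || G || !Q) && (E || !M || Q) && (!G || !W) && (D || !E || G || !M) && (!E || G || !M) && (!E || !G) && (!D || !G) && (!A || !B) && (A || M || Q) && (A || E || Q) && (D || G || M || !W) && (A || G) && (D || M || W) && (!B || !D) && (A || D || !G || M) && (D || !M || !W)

A: False; D: False; B: True; Q: True; W: False; G: True; M: True; E: False

Set A = False.
  then (A || G) forces G = True.
  then (!G || !W) forces W = False.
  then (!E || !G) forces E = False.
  then (!D || !G) forces D = False.
  then (A || E || Q) forces Q = True.
  then (D || M || W) forces M = True.
  then (B || !Q) forces B = True.
All clauses satisfied.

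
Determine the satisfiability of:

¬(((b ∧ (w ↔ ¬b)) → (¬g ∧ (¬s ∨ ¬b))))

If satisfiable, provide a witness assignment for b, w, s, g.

b=T, w=F, s=F, g=T

  ¬(((b ∧ (w ↔ ¬b)) → (¬g ∧ (¬s ∨ ¬b)))) = True
    (b ∧ (w ↔ ¬b)) → (¬g ∧ (¬s ∨ ¬b)) = False
      b ∧ (w ↔ ¬b) = True
        w ↔ ¬b = True
          ¬b = False
      ¬g ∧ (¬s ∨ ¬b) = False
        ¬g = False
        ¬s ∨ ¬b = True
          ¬s = True
          ¬b = False
The formula evaluates to True.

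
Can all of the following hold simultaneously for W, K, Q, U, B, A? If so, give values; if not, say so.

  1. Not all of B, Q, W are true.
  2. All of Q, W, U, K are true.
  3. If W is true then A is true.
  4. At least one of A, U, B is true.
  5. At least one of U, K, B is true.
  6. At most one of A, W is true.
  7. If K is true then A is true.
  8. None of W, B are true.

UNSATISFIABLE

Case W = True:
  Constraint (8) is violated (W=T) — contradiction.
Case W = False:
  Constraint (2) is violated (W=F) — contradiction.
Both cases fail — unsatisfiable.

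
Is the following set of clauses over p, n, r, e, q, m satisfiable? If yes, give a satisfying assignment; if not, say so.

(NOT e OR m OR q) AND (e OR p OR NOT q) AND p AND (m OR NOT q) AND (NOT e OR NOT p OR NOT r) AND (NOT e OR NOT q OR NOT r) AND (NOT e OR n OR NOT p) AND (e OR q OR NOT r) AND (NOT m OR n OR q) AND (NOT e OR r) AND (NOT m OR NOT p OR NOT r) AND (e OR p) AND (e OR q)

p = True, n = True, r = False, e = False, q = True, m = True

Unit clause (p) forces p = True.
Set n = True.
Try r = True:
  (NOT e OR NOT p OR NOT r) forces e = False.
  (e OR q OR NOT r) forces q = True.
  (m OR NOT q) forces m = True.
  clause (NOT m OR NOT p OR NOT r) is falsified — backtrack.
So r = False.
  then (NOT e OR r) forces e = False.
  then (e OR q) forces q = True.
  then (m OR NOT q) forces m = True.
All clauses satisfied.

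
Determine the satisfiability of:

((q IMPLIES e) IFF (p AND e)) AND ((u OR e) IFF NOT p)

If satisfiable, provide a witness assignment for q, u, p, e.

q = True, u = False, p = True, e = False

  (q IMPLIES e) IFF (p AND e) = True
    q IMPLIES e = False
    p AND e = False
  (u OR e) IFF NOT p = True
    u OR e = False
    NOT p = False
Both conjuncts True, so the formula holds.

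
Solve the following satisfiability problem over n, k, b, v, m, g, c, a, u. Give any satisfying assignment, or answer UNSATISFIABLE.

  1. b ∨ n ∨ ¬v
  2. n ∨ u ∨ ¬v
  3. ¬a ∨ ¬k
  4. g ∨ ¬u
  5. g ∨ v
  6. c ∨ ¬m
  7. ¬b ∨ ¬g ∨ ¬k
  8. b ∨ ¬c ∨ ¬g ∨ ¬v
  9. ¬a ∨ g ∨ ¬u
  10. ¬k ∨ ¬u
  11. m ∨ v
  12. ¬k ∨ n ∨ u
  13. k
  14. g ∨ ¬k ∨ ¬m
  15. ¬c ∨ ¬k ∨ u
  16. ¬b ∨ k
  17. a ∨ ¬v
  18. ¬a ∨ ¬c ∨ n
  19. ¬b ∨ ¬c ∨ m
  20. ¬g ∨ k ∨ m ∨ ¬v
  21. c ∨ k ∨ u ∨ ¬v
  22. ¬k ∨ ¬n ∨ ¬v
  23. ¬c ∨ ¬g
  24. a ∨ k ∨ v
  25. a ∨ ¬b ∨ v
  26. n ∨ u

Case v = True:
  (k) forces k = True.
  (¬a ∨ ¬k) forces a = False.
  Clause (a ∨ ¬v) is falsified — contradiction.
Case v = False:
  (g ∨ v) forces g = True.
  (m ∨ v) forces m = True.
  (c ∨ ¬m) forces c = True.
  Clause (¬c ∨ ¬g) is falsified — contradiction.
Both cases fail, so the formula is unsatisfiable.

UNSATISFIABLE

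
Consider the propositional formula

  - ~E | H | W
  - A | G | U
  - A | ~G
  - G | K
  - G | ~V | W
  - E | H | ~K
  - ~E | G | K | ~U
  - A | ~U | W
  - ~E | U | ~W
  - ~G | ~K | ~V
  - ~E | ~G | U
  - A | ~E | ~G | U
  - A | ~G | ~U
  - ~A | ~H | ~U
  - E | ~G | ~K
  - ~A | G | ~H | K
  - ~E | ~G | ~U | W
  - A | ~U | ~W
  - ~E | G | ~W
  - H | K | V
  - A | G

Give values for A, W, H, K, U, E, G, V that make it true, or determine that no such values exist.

Try A = False:
  (A | ~G) forces G = False.
  clause (A | G) is falsified — backtrack.
So A = True.
Set W = True.
Set H = False.
Set K = True.
  then (E | H | ~K) forces E = True.
  then (~E | U | ~W) forces U = True.
  then (~E | G | ~W) forces G = True.
  then (~G | ~K | ~V) forces V = False.
All clauses satisfied.

A = True, W = True, H = False, K = True, U = True, E = True, G = True, V = False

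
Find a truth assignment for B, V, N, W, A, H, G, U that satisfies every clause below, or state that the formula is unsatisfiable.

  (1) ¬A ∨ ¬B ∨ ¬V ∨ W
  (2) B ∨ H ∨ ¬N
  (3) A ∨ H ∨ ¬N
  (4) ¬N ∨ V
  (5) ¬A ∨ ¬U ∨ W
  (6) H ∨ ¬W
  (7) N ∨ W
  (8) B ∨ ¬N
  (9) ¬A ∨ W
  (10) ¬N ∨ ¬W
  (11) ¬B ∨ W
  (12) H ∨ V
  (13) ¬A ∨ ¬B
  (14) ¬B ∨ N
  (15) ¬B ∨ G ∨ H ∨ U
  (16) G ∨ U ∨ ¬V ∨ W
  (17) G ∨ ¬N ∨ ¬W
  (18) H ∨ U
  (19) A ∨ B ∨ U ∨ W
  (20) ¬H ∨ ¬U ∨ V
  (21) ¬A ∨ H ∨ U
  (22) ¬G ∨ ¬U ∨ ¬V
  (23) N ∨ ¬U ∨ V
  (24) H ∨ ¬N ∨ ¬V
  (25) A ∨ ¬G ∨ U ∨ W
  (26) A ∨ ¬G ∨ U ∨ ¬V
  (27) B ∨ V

Try B = True:
  (¬B ∨ W) forces W = True.
  (H ∨ ¬W) forces H = True.
  (¬N ∨ ¬W) forces N = False.
  clause (¬B ∨ N) is falsified — backtrack.
So B = False.
  then (B ∨ ¬N) forces N = False.
  then (B ∨ V) forces V = True.
  then (N ∨ W) forces W = True.
  then (H ∨ ¬W) forces H = True.
Set A = True.
Set G = False.
Set U = False.
All clauses satisfied.

B = False; V = True; N = False; W = True; A = True; H = True; G = False; U = False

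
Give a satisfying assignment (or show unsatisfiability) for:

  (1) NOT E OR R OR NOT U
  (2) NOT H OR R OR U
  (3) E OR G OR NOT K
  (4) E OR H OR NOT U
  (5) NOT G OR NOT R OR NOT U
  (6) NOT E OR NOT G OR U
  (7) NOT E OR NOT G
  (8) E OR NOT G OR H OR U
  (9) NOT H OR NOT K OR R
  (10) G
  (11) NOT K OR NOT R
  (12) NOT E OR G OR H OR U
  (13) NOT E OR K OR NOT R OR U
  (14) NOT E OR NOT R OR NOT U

G=T; E=F; H=T; K=F; U=F; R=T

Unit clause (G) forces G = True.
In (NOT E OR NOT G) only NOT E is left, so E = False.
Set H = True.
Try K = True:
  (NOT H OR NOT K OR R) forces R = True.
  clause (NOT K OR NOT R) is falsified — backtrack.
So K = False.
Set U = False.
  then (NOT H OR R OR U) forces R = True.
All clauses satisfied.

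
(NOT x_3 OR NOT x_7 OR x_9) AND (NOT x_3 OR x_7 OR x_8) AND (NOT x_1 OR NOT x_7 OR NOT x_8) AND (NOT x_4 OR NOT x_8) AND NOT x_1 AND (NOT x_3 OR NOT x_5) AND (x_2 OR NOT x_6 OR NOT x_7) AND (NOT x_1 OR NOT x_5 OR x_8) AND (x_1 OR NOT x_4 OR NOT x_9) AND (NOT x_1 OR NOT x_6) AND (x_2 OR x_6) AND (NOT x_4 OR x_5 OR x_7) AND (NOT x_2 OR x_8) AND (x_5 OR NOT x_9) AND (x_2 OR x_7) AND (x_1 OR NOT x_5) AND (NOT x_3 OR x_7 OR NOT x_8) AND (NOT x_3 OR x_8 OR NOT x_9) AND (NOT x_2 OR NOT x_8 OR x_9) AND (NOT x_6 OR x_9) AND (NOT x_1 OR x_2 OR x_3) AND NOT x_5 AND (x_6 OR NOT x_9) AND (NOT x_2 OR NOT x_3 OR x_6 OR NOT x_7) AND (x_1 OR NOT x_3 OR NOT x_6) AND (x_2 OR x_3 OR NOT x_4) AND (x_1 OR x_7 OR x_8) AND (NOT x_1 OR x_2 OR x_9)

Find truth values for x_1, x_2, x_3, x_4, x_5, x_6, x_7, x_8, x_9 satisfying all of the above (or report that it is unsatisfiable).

Case x_1 = True:
  Clause (NOT x_1) is falsified — contradiction.
Case x_1 = False:
  (x_1 OR NOT x_5) forces x_5 = False.
  (x_5 OR NOT x_9) forces x_9 = False.
  (NOT x_6 OR x_9) forces x_6 = False.
  (x_2 OR x_6) forces x_2 = True.
  (NOT x_2 OR x_8) forces x_8 = True.
  Clause (NOT x_2 OR NOT x_8 OR x_9) is falsified — contradiction.
Both cases fail, so the formula is unsatisfiable.

The formula is unsatisfiable.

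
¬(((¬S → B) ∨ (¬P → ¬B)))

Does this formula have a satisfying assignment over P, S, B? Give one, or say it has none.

No satisfying assignment exists.

Case B = True: the formula becomes ¬((True ∨ P)) = False.
Case B = False: the formula becomes ¬((S ∨ True)) = False.
Both cases fail — unsatisfiable.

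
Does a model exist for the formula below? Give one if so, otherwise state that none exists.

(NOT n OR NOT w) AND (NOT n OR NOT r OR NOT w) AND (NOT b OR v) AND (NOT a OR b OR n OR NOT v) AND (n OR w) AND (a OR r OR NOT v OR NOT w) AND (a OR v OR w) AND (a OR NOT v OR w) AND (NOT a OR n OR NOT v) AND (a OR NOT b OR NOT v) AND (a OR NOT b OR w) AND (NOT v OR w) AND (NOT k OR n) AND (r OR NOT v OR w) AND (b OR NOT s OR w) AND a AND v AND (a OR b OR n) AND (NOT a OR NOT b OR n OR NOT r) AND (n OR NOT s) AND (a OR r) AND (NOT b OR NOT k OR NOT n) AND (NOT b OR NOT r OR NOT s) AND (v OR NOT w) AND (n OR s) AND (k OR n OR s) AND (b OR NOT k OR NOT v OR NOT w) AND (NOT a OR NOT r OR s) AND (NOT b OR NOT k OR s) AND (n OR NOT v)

Case v = True:
  (NOT v OR w) forces w = True.
  (NOT n OR NOT w) forces n = False.
  Clause (n OR NOT v) is falsified — contradiction.
Case v = False:
  Clause (v) is falsified — contradiction.
Both cases fail, so the formula is unsatisfiable.

No satisfying assignment exists.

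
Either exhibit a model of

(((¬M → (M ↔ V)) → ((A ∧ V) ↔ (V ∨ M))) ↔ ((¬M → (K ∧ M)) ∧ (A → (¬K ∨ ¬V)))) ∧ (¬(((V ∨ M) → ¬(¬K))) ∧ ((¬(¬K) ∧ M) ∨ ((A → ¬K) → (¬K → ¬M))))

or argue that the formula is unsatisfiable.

Unsatisfiable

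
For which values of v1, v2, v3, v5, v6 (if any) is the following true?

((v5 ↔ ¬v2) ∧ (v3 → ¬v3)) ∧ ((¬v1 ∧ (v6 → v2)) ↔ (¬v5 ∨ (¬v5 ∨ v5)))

v1=F; v2=T; v3=F; v5=F; v6=T

  (v5 ↔ ¬v2) ∧ (v3 → ¬v3) = True
    v5 ↔ ¬v2 = True
      ¬v2 = False
    v3 → ¬v3 = True
      ¬v3 = True
  (¬v1 ∧ (v6 → v2)) ↔ (¬v5 ∨ (¬v5 ∨ v5)) = True
    ¬v1 ∧ (v6 → v2) = True
      ¬v1 = True
      v6 → v2 = True
    ¬v5 ∨ (¬v5 ∨ v5) = True
      ¬v5 = True
      ¬v5 ∨ v5 = True
        ¬v5 = True
Both conjuncts True, so the formula holds.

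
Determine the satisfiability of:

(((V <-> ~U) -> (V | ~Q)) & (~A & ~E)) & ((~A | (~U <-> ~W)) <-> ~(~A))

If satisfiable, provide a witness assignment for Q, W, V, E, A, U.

Unsatisfiable

Case A = True: the conjunct ~A is False.
Case A = False: the conjunct (~A | (~U <-> ~W)) <-> ~(~A) becomes (True | (~U <-> ~W)) <-> ~True = False.
Both cases fail — unsatisfiable.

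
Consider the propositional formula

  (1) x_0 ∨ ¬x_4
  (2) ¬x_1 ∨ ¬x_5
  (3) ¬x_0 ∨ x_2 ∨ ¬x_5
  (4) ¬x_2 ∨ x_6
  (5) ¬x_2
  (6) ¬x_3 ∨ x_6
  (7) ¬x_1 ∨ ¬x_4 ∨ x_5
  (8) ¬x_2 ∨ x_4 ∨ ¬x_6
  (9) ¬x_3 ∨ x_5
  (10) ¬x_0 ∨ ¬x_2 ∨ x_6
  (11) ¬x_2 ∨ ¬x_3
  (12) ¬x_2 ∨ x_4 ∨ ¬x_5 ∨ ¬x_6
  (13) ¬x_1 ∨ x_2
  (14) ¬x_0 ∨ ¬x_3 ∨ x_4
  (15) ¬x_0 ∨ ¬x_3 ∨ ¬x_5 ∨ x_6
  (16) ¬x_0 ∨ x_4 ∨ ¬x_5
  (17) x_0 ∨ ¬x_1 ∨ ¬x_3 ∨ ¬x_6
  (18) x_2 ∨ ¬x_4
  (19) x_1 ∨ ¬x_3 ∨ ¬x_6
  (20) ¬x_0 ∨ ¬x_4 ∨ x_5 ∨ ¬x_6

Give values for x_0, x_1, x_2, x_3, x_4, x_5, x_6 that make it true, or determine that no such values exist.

Unit clause (¬x_2) forces x_2 = False.
In (¬x_1 ∨ x_2) only ¬x_1 is left, so x_1 = False.
In (x_2 ∨ ¬x_4) only ¬x_4 is left, so x_4 = False.
Set x_0 = True.
  then (¬x_0 ∨ x_2 ∨ ¬x_5) forces x_5 = False.
  then (¬x_3 ∨ x_5) forces x_3 = False.
Set x_6 = True.
All clauses satisfied.

x_0 = True, x_1 = False, x_2 = False, x_3 = False, x_4 = False, x_5 = False, x_6 = True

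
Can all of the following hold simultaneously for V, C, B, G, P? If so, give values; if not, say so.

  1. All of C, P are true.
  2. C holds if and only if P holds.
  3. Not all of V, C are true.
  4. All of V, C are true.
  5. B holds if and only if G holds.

Case V = True:
  (1) forces C = True.
  Constraint (3) is violated (V=T, C=T) — contradiction.
Case V = False:
  Constraint (4) is violated (V=F) — contradiction.
Both cases fail — unsatisfiable.

The formula is unsatisfiable.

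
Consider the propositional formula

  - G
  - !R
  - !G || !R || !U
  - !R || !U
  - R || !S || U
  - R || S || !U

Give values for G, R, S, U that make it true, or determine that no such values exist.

G = True, R = False, S = True, U = True

Unit clause (G) forces G = True.
Unit clause (!R) forces R = False.
Set S = True.
  then (R || !S || U) forces U = True.
Check each clause:
  (G): G holds.
  (!R): !R holds.
  (!G || !R || !U): !R holds.
  (!R || !U): !R holds.
  (R || !S || U): U holds.
  (R || S || !U): S holds.
All clauses satisfied.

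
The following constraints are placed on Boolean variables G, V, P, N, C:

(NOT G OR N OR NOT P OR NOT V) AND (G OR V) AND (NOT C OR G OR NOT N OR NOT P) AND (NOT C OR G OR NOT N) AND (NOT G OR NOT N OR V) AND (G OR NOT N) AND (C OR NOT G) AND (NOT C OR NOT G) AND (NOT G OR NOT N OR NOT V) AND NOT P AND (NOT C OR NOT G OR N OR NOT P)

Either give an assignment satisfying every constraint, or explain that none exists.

G=F, V=T, P=F, N=F, C=F

Unit clause (NOT P) forces P = False.
Try G = True:
  (C OR NOT G) forces C = True.
  clause (NOT C OR NOT G) is falsified — backtrack.
So G = False.
  then (G OR V) forces V = True.
  then (G OR NOT N) forces N = False.
Set C = False.
All clauses satisfied.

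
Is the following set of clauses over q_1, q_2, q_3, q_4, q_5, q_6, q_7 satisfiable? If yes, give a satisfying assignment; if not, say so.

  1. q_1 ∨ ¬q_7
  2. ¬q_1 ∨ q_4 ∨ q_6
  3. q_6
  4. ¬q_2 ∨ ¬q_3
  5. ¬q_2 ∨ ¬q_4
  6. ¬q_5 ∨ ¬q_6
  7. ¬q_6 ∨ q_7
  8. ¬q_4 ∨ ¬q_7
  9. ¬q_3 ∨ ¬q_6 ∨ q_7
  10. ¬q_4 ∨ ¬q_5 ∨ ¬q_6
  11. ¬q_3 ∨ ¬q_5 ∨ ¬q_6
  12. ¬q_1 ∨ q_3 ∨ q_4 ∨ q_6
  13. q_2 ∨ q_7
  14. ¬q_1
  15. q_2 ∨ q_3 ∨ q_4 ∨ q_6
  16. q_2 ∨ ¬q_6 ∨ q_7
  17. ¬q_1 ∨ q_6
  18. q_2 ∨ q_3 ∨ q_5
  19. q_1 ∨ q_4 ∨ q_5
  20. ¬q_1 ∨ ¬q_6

The formula is unsatisfiable.

Case q_1 = True:
  Clause (¬q_1) is falsified — contradiction.
Case q_1 = False:
  (q_1 ∨ ¬q_7) forces q_7 = False.
  (q_6) forces q_6 = True.
  Clause (¬q_6 ∨ q_7) is falsified — contradiction.
Both cases fail, so the formula is unsatisfiable.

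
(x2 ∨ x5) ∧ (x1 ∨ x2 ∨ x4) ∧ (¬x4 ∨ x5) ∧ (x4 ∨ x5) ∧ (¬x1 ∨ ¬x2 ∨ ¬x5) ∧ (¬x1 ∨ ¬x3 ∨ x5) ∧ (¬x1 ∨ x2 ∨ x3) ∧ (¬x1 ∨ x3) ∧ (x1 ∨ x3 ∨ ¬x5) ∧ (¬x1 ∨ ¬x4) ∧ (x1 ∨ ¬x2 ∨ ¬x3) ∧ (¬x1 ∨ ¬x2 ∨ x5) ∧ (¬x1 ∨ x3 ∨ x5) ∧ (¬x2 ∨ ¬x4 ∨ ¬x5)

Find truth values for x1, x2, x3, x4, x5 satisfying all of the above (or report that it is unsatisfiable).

x1 = False, x2 = False, x3 = True, x4 = True, x5 = True

Set x1 = False.
Try x2 = True:
  (x1 ∨ ¬x2 ∨ ¬x3) forces x3 = False.
  (x1 ∨ x3 ∨ ¬x5) forces x5 = False.
  (¬x4 ∨ x5) forces x4 = False.
  clause (x4 ∨ x5) is falsified — backtrack.
So x2 = False.
  then (x2 ∨ x5) forces x5 = True.
  then (x1 ∨ x2 ∨ x4) forces x4 = True.
  then (x1 ∨ x3 ∨ ¬x5) forces x3 = True.
All clauses satisfied.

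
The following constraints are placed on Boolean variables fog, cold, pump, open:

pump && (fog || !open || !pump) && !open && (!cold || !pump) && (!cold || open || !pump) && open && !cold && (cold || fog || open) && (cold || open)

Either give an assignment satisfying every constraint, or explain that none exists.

No satisfying assignment exists.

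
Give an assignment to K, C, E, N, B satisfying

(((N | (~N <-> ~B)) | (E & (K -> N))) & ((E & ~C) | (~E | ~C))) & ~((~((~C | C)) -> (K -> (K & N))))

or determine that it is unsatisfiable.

Unsatisfiable — no assignment works.

The conjunct ~((~((~C | C)) -> (K -> (K & N)))) is unsatisfiable on its own:
  K=F, C=F, N=F: evaluates to False.
  K=F, C=F, N=T: evaluates to False.
  K=F, C=T, N=F: evaluates to False.
  K=F, C=T, N=T: evaluates to False.
  K=T, C=F, N=F: evaluates to False.
  K=T, C=F, N=T: evaluates to False.
  K=T, C=T, N=F: evaluates to False.
  K=T, C=T, N=T: evaluates to False.
So the whole conjunction is unsatisfiable.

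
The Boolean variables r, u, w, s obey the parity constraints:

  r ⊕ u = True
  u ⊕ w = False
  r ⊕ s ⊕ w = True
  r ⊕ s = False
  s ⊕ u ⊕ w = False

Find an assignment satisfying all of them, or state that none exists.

r = False, u = True, w = True, s = False

r ⊕ u = F ⊕ T = True ✓
u ⊕ w = T ⊕ T = False ✓
r ⊕ s ⊕ w = F ⊕ F ⊕ T = True ✓
r ⊕ s = F ⊕ F = False ✓
s ⊕ u ⊕ w = F ⊕ T ⊕ T = False ✓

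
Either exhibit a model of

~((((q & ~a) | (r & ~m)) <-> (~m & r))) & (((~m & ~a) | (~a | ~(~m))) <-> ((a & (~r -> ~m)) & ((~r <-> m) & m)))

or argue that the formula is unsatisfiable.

UNSATISFIABLE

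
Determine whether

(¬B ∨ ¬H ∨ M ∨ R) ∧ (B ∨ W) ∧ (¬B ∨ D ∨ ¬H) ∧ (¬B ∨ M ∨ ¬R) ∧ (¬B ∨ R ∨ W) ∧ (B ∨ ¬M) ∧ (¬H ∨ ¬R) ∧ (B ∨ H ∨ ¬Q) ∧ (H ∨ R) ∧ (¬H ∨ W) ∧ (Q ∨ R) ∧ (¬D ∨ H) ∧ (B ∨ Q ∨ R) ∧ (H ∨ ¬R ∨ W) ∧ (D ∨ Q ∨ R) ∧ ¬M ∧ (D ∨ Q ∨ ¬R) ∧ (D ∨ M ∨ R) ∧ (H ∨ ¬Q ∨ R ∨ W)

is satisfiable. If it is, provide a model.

Unit clause (¬M) forces M = False.
Try W = False:
  (B ∨ W) forces B = True.
  (¬B ∨ M ∨ ¬R) forces R = False.
  clause (¬B ∨ R ∨ W) is falsified — backtrack.
So W = True.
Set R = False.
  then (H ∨ R) forces H = True.
  then (Q ∨ R) forces Q = True.
  then (D ∨ M ∨ R) forces D = True.
  then (¬B ∨ ¬H ∨ M ∨ R) forces B = False.
All clauses satisfied.

W = True, M = False, R = False, Q = True, B = False, H = True, D = True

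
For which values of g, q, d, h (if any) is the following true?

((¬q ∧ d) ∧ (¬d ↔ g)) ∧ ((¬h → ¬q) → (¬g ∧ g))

UNSATISFIABLE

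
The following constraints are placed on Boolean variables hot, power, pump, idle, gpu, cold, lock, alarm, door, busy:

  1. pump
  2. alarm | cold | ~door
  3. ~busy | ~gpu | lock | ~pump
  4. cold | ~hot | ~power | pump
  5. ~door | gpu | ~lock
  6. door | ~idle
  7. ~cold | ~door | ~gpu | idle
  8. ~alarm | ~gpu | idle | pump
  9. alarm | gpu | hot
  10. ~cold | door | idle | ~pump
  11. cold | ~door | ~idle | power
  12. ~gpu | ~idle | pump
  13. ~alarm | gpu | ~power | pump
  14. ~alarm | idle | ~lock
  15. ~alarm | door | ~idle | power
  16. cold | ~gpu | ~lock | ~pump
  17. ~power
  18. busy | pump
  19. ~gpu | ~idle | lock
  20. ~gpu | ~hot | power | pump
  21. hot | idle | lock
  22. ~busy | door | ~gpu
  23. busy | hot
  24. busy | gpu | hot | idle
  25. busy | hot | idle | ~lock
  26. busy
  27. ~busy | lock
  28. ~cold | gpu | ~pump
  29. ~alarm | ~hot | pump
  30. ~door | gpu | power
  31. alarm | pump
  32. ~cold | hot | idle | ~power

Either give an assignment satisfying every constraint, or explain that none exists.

Unit clause (pump) forces pump = True.
Unit clause (~power) forces power = False.
Unit clause (busy) forces busy = True.
In (~busy | lock) only lock is left, so lock = True.
Set hot = True.
Set idle = False.
  then (~alarm | idle | ~lock) forces alarm = False.
Try gpu = True:
  (cold | ~gpu | ~lock | ~pump) forces cold = True.
  (~cold | ~door | ~gpu | idle) forces door = False.
  clause (~cold | door | idle | ~pump) is falsified — backtrack.
So gpu = False.
  then (~door | gpu | ~lock) forces door = False.
  then (~cold | door | idle | ~pump) forces cold = False.
All clauses satisfied.

hot = True, power = False, pump = True, idle = False, gpu = False, cold = False, lock = True, alarm = False, door = False, busy = True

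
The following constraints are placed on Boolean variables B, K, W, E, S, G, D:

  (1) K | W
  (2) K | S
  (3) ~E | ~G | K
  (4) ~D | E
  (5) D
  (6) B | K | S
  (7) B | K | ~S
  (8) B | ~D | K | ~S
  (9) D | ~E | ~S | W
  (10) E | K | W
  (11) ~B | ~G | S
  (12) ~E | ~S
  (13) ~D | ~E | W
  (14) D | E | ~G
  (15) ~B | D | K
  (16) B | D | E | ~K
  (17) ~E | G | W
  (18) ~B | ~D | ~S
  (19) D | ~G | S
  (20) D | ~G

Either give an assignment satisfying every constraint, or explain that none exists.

Unit clause (D) forces D = True.
In (~D | E) only E is left, so E = True.
In (~E | ~S) only ~S is left, so S = False.
In (~D | ~E | W) only W is left, so W = True.
In (K | S) only K is left, so K = True.
Set B = True.
  then (~B | ~G | S) forces G = False.
All clauses satisfied.

B = True, K = True, W = True, E = True, S = False, G = False, D = True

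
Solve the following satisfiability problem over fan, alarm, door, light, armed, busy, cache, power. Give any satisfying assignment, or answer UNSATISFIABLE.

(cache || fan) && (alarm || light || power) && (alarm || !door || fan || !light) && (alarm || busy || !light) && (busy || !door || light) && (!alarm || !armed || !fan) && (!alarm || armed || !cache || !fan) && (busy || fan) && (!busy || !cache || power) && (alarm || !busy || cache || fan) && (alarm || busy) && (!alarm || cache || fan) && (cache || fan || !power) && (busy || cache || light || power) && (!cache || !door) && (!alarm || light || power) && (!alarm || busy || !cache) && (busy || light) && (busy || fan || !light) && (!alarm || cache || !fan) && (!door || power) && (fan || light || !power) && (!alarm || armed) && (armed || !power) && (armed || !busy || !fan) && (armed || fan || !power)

fan = False, alarm = True, door = False, light = True, armed = True, busy = True, cache = True, power = True

Set fan = False.
  then (cache || fan) forces cache = True.
  then (busy || fan) forces busy = True.
  then (!busy || !cache || power) forces power = True.
  then (!cache || !door) forces door = False.
  then (fan || light || !power) forces light = True.
  then (armed || !power) forces armed = True.
Set alarm = True.
All clauses satisfied.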